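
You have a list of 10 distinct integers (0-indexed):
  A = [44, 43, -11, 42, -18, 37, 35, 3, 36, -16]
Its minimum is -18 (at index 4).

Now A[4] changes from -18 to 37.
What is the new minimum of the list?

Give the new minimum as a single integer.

Old min = -18 (at index 4)
Change: A[4] -18 -> 37
Changed element WAS the min. Need to check: is 37 still <= all others?
  Min of remaining elements: -16
  New min = min(37, -16) = -16

Answer: -16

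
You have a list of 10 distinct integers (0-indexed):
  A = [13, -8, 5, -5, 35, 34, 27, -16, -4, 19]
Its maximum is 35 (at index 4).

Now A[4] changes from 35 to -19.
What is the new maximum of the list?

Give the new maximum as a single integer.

Answer: 34

Derivation:
Old max = 35 (at index 4)
Change: A[4] 35 -> -19
Changed element WAS the max -> may need rescan.
  Max of remaining elements: 34
  New max = max(-19, 34) = 34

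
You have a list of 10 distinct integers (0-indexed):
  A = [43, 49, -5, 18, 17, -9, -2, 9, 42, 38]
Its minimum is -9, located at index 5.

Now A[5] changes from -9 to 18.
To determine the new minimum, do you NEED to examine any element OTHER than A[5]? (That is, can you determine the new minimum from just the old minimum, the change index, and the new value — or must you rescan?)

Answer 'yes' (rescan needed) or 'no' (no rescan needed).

Old min = -9 at index 5
Change at index 5: -9 -> 18
Index 5 WAS the min and new value 18 > old min -9. Must rescan other elements to find the new min.
Needs rescan: yes

Answer: yes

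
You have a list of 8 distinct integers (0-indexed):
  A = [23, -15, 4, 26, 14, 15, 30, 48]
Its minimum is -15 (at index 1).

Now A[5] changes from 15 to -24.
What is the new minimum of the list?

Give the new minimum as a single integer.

Answer: -24

Derivation:
Old min = -15 (at index 1)
Change: A[5] 15 -> -24
Changed element was NOT the old min.
  New min = min(old_min, new_val) = min(-15, -24) = -24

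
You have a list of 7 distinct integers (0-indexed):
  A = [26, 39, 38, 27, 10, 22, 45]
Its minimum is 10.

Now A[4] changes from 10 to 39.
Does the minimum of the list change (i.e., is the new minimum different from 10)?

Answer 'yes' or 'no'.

Old min = 10
Change: A[4] 10 -> 39
Changed element was the min; new min must be rechecked.
New min = 22; changed? yes

Answer: yes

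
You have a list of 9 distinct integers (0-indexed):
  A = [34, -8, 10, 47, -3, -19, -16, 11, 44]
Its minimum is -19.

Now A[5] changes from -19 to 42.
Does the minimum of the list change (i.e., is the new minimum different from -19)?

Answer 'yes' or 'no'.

Old min = -19
Change: A[5] -19 -> 42
Changed element was the min; new min must be rechecked.
New min = -16; changed? yes

Answer: yes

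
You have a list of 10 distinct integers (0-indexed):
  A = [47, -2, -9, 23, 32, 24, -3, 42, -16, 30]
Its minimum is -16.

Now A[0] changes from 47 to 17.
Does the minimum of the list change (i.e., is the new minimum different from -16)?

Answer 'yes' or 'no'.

Old min = -16
Change: A[0] 47 -> 17
Changed element was NOT the min; min changes only if 17 < -16.
New min = -16; changed? no

Answer: no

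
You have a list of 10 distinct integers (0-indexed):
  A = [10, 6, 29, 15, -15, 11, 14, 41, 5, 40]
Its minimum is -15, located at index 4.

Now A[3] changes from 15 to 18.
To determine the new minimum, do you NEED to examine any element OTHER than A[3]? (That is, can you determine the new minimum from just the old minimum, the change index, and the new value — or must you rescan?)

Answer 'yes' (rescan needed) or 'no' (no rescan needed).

Old min = -15 at index 4
Change at index 3: 15 -> 18
Index 3 was NOT the min. New min = min(-15, 18). No rescan of other elements needed.
Needs rescan: no

Answer: no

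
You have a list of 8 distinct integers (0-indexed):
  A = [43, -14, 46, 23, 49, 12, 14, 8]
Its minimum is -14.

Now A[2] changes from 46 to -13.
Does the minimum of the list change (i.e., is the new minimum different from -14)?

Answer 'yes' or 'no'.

Answer: no

Derivation:
Old min = -14
Change: A[2] 46 -> -13
Changed element was NOT the min; min changes only if -13 < -14.
New min = -14; changed? no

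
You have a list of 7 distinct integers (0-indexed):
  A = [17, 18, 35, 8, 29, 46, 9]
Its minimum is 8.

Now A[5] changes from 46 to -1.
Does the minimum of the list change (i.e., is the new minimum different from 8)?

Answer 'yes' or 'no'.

Old min = 8
Change: A[5] 46 -> -1
Changed element was NOT the min; min changes only if -1 < 8.
New min = -1; changed? yes

Answer: yes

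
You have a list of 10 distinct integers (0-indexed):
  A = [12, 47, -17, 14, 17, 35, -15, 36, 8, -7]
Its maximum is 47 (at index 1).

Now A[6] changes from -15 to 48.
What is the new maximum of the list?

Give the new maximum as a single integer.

Answer: 48

Derivation:
Old max = 47 (at index 1)
Change: A[6] -15 -> 48
Changed element was NOT the old max.
  New max = max(old_max, new_val) = max(47, 48) = 48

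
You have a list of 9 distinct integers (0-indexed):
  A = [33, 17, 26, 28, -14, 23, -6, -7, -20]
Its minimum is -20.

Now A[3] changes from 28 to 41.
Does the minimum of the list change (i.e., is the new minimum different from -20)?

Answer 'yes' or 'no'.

Old min = -20
Change: A[3] 28 -> 41
Changed element was NOT the min; min changes only if 41 < -20.
New min = -20; changed? no

Answer: no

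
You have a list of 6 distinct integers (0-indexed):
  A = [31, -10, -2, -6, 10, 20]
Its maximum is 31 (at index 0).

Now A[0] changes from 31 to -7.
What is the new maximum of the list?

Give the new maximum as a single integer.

Old max = 31 (at index 0)
Change: A[0] 31 -> -7
Changed element WAS the max -> may need rescan.
  Max of remaining elements: 20
  New max = max(-7, 20) = 20

Answer: 20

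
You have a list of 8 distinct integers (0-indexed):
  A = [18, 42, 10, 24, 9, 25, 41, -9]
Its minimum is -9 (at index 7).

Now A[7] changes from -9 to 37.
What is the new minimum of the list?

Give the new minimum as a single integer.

Old min = -9 (at index 7)
Change: A[7] -9 -> 37
Changed element WAS the min. Need to check: is 37 still <= all others?
  Min of remaining elements: 9
  New min = min(37, 9) = 9

Answer: 9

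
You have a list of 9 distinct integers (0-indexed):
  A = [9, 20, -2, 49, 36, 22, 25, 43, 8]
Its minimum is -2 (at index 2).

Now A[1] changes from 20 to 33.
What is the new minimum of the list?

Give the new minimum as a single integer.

Answer: -2

Derivation:
Old min = -2 (at index 2)
Change: A[1] 20 -> 33
Changed element was NOT the old min.
  New min = min(old_min, new_val) = min(-2, 33) = -2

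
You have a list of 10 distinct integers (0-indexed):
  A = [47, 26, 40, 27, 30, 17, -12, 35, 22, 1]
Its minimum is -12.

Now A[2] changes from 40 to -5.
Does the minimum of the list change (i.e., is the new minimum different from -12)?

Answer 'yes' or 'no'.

Old min = -12
Change: A[2] 40 -> -5
Changed element was NOT the min; min changes only if -5 < -12.
New min = -12; changed? no

Answer: no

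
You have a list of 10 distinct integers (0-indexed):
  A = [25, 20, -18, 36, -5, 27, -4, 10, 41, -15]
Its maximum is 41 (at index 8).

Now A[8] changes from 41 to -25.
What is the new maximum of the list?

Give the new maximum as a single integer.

Old max = 41 (at index 8)
Change: A[8] 41 -> -25
Changed element WAS the max -> may need rescan.
  Max of remaining elements: 36
  New max = max(-25, 36) = 36

Answer: 36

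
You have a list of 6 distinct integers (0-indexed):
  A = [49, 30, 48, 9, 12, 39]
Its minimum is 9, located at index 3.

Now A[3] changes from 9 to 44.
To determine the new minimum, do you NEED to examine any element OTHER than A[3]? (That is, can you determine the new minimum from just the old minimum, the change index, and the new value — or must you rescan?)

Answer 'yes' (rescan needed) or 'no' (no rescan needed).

Answer: yes

Derivation:
Old min = 9 at index 3
Change at index 3: 9 -> 44
Index 3 WAS the min and new value 44 > old min 9. Must rescan other elements to find the new min.
Needs rescan: yes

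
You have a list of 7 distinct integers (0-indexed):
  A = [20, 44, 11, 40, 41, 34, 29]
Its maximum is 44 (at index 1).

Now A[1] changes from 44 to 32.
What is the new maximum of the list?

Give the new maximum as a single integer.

Old max = 44 (at index 1)
Change: A[1] 44 -> 32
Changed element WAS the max -> may need rescan.
  Max of remaining elements: 41
  New max = max(32, 41) = 41

Answer: 41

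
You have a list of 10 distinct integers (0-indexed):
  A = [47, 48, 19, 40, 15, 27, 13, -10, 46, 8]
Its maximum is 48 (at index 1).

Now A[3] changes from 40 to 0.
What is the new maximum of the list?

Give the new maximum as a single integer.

Answer: 48

Derivation:
Old max = 48 (at index 1)
Change: A[3] 40 -> 0
Changed element was NOT the old max.
  New max = max(old_max, new_val) = max(48, 0) = 48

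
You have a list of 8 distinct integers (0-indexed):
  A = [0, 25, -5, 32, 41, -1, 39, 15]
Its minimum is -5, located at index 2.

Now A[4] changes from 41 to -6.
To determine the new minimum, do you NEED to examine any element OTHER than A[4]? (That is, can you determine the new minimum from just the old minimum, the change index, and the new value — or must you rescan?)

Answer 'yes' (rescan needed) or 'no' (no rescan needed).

Old min = -5 at index 2
Change at index 4: 41 -> -6
Index 4 was NOT the min. New min = min(-5, -6). No rescan of other elements needed.
Needs rescan: no

Answer: no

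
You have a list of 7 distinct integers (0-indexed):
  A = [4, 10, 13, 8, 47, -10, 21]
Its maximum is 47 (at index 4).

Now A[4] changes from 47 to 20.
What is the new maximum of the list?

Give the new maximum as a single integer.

Answer: 21

Derivation:
Old max = 47 (at index 4)
Change: A[4] 47 -> 20
Changed element WAS the max -> may need rescan.
  Max of remaining elements: 21
  New max = max(20, 21) = 21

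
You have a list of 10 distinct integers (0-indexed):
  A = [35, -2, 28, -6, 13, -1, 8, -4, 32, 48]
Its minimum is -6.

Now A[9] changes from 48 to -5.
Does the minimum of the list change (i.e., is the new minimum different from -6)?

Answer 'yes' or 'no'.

Answer: no

Derivation:
Old min = -6
Change: A[9] 48 -> -5
Changed element was NOT the min; min changes only if -5 < -6.
New min = -6; changed? no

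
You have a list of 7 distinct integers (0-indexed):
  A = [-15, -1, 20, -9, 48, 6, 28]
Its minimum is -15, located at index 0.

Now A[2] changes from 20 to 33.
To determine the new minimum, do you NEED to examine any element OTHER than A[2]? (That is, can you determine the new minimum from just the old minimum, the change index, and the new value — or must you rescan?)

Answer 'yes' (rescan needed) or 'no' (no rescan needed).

Old min = -15 at index 0
Change at index 2: 20 -> 33
Index 2 was NOT the min. New min = min(-15, 33). No rescan of other elements needed.
Needs rescan: no

Answer: no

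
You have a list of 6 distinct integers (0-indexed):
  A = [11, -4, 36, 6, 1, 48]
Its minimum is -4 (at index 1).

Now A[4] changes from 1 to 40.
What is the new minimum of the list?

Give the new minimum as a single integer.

Old min = -4 (at index 1)
Change: A[4] 1 -> 40
Changed element was NOT the old min.
  New min = min(old_min, new_val) = min(-4, 40) = -4

Answer: -4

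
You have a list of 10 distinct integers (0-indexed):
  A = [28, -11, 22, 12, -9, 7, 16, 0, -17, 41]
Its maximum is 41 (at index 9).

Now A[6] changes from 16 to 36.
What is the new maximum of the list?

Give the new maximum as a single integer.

Old max = 41 (at index 9)
Change: A[6] 16 -> 36
Changed element was NOT the old max.
  New max = max(old_max, new_val) = max(41, 36) = 41

Answer: 41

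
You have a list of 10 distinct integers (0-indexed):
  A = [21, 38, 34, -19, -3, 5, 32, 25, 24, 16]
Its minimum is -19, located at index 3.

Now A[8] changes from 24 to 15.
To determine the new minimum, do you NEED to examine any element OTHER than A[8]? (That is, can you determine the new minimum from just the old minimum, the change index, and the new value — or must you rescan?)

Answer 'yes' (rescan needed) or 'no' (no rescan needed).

Old min = -19 at index 3
Change at index 8: 24 -> 15
Index 8 was NOT the min. New min = min(-19, 15). No rescan of other elements needed.
Needs rescan: no

Answer: no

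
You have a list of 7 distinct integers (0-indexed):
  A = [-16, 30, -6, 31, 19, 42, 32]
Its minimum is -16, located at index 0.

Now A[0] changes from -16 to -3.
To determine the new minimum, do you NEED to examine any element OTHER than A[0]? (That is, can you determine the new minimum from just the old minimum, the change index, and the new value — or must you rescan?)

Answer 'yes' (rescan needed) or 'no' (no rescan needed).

Answer: yes

Derivation:
Old min = -16 at index 0
Change at index 0: -16 -> -3
Index 0 WAS the min and new value -3 > old min -16. Must rescan other elements to find the new min.
Needs rescan: yes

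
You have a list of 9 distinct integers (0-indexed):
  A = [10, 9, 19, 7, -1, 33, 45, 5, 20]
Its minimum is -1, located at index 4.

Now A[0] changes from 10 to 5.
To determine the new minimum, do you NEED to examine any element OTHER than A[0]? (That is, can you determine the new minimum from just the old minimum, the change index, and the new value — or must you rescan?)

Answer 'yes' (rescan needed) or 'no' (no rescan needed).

Answer: no

Derivation:
Old min = -1 at index 4
Change at index 0: 10 -> 5
Index 0 was NOT the min. New min = min(-1, 5). No rescan of other elements needed.
Needs rescan: no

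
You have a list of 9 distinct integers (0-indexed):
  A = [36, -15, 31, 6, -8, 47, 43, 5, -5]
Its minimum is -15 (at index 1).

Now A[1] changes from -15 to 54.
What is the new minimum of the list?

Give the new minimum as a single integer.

Old min = -15 (at index 1)
Change: A[1] -15 -> 54
Changed element WAS the min. Need to check: is 54 still <= all others?
  Min of remaining elements: -8
  New min = min(54, -8) = -8

Answer: -8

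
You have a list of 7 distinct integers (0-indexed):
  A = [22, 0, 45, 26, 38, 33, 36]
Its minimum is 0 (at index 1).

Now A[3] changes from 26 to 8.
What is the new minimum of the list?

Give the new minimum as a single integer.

Old min = 0 (at index 1)
Change: A[3] 26 -> 8
Changed element was NOT the old min.
  New min = min(old_min, new_val) = min(0, 8) = 0

Answer: 0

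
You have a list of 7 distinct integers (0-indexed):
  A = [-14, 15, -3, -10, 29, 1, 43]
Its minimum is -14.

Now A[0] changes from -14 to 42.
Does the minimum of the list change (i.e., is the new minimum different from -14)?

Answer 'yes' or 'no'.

Answer: yes

Derivation:
Old min = -14
Change: A[0] -14 -> 42
Changed element was the min; new min must be rechecked.
New min = -10; changed? yes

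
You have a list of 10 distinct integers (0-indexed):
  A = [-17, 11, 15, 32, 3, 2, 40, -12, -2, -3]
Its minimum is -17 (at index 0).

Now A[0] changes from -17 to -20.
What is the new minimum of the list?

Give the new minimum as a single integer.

Old min = -17 (at index 0)
Change: A[0] -17 -> -20
Changed element WAS the min. Need to check: is -20 still <= all others?
  Min of remaining elements: -12
  New min = min(-20, -12) = -20

Answer: -20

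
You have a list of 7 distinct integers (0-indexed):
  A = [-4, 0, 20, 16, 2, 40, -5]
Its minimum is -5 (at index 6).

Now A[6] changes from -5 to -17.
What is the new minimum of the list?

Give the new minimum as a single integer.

Answer: -17

Derivation:
Old min = -5 (at index 6)
Change: A[6] -5 -> -17
Changed element WAS the min. Need to check: is -17 still <= all others?
  Min of remaining elements: -4
  New min = min(-17, -4) = -17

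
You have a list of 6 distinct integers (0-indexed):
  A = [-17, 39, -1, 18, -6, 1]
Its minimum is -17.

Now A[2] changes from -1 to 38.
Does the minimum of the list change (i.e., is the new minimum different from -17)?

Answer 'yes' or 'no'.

Old min = -17
Change: A[2] -1 -> 38
Changed element was NOT the min; min changes only if 38 < -17.
New min = -17; changed? no

Answer: no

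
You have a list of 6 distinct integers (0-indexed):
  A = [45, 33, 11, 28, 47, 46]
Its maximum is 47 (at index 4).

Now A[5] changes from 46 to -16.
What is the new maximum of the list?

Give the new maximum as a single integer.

Answer: 47

Derivation:
Old max = 47 (at index 4)
Change: A[5] 46 -> -16
Changed element was NOT the old max.
  New max = max(old_max, new_val) = max(47, -16) = 47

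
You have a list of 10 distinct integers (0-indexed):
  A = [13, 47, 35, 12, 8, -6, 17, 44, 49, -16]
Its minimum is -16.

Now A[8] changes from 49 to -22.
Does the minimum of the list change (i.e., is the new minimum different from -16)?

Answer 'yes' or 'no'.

Answer: yes

Derivation:
Old min = -16
Change: A[8] 49 -> -22
Changed element was NOT the min; min changes only if -22 < -16.
New min = -22; changed? yes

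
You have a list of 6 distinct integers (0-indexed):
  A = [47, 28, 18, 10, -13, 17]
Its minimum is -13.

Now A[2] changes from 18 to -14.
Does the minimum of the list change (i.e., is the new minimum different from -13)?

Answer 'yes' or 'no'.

Old min = -13
Change: A[2] 18 -> -14
Changed element was NOT the min; min changes only if -14 < -13.
New min = -14; changed? yes

Answer: yes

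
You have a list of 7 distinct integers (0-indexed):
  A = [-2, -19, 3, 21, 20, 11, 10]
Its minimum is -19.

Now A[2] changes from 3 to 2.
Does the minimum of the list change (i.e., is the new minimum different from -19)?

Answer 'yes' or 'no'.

Answer: no

Derivation:
Old min = -19
Change: A[2] 3 -> 2
Changed element was NOT the min; min changes only if 2 < -19.
New min = -19; changed? no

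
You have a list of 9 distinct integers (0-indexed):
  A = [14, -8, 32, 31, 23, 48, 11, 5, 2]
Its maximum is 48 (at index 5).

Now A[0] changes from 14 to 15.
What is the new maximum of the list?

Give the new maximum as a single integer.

Old max = 48 (at index 5)
Change: A[0] 14 -> 15
Changed element was NOT the old max.
  New max = max(old_max, new_val) = max(48, 15) = 48

Answer: 48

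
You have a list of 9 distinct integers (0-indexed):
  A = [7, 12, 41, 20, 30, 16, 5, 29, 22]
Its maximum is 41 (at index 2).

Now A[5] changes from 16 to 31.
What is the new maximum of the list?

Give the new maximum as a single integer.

Old max = 41 (at index 2)
Change: A[5] 16 -> 31
Changed element was NOT the old max.
  New max = max(old_max, new_val) = max(41, 31) = 41

Answer: 41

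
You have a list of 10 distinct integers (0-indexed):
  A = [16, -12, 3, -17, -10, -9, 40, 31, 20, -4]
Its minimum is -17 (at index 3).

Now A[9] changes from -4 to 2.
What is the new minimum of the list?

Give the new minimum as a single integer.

Old min = -17 (at index 3)
Change: A[9] -4 -> 2
Changed element was NOT the old min.
  New min = min(old_min, new_val) = min(-17, 2) = -17

Answer: -17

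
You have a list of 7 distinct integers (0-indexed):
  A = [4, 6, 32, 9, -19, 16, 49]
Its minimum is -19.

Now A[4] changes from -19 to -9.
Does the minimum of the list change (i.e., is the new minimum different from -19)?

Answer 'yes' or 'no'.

Old min = -19
Change: A[4] -19 -> -9
Changed element was the min; new min must be rechecked.
New min = -9; changed? yes

Answer: yes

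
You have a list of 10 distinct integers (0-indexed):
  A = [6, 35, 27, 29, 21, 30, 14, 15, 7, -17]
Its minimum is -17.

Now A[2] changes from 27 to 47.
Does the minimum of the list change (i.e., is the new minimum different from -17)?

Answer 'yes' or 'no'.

Old min = -17
Change: A[2] 27 -> 47
Changed element was NOT the min; min changes only if 47 < -17.
New min = -17; changed? no

Answer: no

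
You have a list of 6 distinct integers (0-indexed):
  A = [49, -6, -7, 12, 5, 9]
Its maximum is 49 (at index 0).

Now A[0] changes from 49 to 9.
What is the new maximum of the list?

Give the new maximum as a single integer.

Answer: 12

Derivation:
Old max = 49 (at index 0)
Change: A[0] 49 -> 9
Changed element WAS the max -> may need rescan.
  Max of remaining elements: 12
  New max = max(9, 12) = 12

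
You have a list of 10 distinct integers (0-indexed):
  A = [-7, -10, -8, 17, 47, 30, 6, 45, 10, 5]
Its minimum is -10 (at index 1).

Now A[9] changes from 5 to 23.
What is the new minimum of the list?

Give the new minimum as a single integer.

Answer: -10

Derivation:
Old min = -10 (at index 1)
Change: A[9] 5 -> 23
Changed element was NOT the old min.
  New min = min(old_min, new_val) = min(-10, 23) = -10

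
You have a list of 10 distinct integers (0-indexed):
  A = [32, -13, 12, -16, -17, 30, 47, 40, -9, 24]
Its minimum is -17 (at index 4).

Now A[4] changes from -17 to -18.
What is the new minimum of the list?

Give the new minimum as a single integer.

Answer: -18

Derivation:
Old min = -17 (at index 4)
Change: A[4] -17 -> -18
Changed element WAS the min. Need to check: is -18 still <= all others?
  Min of remaining elements: -16
  New min = min(-18, -16) = -18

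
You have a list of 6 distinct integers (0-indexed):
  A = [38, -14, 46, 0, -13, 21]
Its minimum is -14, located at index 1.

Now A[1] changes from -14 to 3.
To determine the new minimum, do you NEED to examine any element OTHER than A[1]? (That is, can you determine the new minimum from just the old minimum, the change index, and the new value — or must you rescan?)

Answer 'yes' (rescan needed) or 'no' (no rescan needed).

Answer: yes

Derivation:
Old min = -14 at index 1
Change at index 1: -14 -> 3
Index 1 WAS the min and new value 3 > old min -14. Must rescan other elements to find the new min.
Needs rescan: yes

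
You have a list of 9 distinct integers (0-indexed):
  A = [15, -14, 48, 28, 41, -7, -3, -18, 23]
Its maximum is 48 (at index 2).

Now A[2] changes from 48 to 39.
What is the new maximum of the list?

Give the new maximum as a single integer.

Answer: 41

Derivation:
Old max = 48 (at index 2)
Change: A[2] 48 -> 39
Changed element WAS the max -> may need rescan.
  Max of remaining elements: 41
  New max = max(39, 41) = 41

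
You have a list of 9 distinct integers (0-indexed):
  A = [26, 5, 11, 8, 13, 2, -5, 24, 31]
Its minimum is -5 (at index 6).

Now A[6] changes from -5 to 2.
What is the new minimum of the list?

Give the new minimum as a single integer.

Old min = -5 (at index 6)
Change: A[6] -5 -> 2
Changed element WAS the min. Need to check: is 2 still <= all others?
  Min of remaining elements: 2
  New min = min(2, 2) = 2

Answer: 2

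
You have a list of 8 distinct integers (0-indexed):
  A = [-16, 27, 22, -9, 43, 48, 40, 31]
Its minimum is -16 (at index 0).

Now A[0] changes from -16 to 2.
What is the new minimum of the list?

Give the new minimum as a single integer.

Answer: -9

Derivation:
Old min = -16 (at index 0)
Change: A[0] -16 -> 2
Changed element WAS the min. Need to check: is 2 still <= all others?
  Min of remaining elements: -9
  New min = min(2, -9) = -9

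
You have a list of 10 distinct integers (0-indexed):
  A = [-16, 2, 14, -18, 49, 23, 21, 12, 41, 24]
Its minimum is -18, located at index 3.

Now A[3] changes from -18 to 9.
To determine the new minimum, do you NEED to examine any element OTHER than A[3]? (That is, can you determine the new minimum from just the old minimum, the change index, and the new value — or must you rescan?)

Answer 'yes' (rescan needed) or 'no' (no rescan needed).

Old min = -18 at index 3
Change at index 3: -18 -> 9
Index 3 WAS the min and new value 9 > old min -18. Must rescan other elements to find the new min.
Needs rescan: yes

Answer: yes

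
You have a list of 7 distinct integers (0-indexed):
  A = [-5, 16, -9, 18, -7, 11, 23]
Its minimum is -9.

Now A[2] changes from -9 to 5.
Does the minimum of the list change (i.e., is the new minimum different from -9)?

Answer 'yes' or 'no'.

Old min = -9
Change: A[2] -9 -> 5
Changed element was the min; new min must be rechecked.
New min = -7; changed? yes

Answer: yes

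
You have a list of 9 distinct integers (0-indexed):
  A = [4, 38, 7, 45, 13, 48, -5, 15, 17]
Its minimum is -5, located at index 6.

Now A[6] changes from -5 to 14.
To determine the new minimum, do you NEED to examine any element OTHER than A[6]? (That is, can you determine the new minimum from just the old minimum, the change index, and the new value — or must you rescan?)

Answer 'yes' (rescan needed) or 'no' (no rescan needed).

Answer: yes

Derivation:
Old min = -5 at index 6
Change at index 6: -5 -> 14
Index 6 WAS the min and new value 14 > old min -5. Must rescan other elements to find the new min.
Needs rescan: yes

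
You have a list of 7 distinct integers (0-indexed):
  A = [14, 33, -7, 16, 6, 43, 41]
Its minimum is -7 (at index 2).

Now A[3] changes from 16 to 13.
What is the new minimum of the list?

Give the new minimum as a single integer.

Answer: -7

Derivation:
Old min = -7 (at index 2)
Change: A[3] 16 -> 13
Changed element was NOT the old min.
  New min = min(old_min, new_val) = min(-7, 13) = -7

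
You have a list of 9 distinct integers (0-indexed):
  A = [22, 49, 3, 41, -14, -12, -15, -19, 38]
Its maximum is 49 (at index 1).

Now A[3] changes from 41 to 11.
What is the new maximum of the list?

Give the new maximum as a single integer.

Answer: 49

Derivation:
Old max = 49 (at index 1)
Change: A[3] 41 -> 11
Changed element was NOT the old max.
  New max = max(old_max, new_val) = max(49, 11) = 49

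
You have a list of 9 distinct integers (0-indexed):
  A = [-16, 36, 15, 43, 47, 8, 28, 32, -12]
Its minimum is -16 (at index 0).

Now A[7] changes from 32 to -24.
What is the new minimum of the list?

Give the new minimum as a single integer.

Old min = -16 (at index 0)
Change: A[7] 32 -> -24
Changed element was NOT the old min.
  New min = min(old_min, new_val) = min(-16, -24) = -24

Answer: -24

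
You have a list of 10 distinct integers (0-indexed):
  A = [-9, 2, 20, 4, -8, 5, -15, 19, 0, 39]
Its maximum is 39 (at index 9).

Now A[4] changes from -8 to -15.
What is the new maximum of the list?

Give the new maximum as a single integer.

Answer: 39

Derivation:
Old max = 39 (at index 9)
Change: A[4] -8 -> -15
Changed element was NOT the old max.
  New max = max(old_max, new_val) = max(39, -15) = 39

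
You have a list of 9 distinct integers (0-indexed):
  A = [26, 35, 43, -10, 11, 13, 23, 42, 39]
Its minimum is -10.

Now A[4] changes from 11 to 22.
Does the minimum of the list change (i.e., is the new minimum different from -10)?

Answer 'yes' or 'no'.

Old min = -10
Change: A[4] 11 -> 22
Changed element was NOT the min; min changes only if 22 < -10.
New min = -10; changed? no

Answer: no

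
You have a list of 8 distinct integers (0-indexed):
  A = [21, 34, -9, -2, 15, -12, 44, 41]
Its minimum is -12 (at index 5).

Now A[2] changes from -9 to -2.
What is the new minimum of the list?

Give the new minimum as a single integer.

Answer: -12

Derivation:
Old min = -12 (at index 5)
Change: A[2] -9 -> -2
Changed element was NOT the old min.
  New min = min(old_min, new_val) = min(-12, -2) = -12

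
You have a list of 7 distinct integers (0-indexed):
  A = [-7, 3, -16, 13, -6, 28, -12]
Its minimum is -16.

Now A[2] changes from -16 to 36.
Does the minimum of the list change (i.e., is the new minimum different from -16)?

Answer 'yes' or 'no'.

Answer: yes

Derivation:
Old min = -16
Change: A[2] -16 -> 36
Changed element was the min; new min must be rechecked.
New min = -12; changed? yes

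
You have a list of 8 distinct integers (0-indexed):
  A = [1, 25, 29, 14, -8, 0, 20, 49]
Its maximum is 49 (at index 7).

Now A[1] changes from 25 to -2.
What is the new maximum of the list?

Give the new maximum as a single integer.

Old max = 49 (at index 7)
Change: A[1] 25 -> -2
Changed element was NOT the old max.
  New max = max(old_max, new_val) = max(49, -2) = 49

Answer: 49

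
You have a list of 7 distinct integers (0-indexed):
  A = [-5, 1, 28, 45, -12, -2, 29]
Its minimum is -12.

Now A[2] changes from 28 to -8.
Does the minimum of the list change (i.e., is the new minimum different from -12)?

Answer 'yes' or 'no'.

Answer: no

Derivation:
Old min = -12
Change: A[2] 28 -> -8
Changed element was NOT the min; min changes only if -8 < -12.
New min = -12; changed? no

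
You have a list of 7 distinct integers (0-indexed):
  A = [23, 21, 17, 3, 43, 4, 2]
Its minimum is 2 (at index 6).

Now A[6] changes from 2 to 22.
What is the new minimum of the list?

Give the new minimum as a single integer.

Answer: 3

Derivation:
Old min = 2 (at index 6)
Change: A[6] 2 -> 22
Changed element WAS the min. Need to check: is 22 still <= all others?
  Min of remaining elements: 3
  New min = min(22, 3) = 3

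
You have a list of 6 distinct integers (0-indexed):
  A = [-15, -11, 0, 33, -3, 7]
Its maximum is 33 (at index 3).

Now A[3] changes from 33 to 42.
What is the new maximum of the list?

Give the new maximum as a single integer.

Old max = 33 (at index 3)
Change: A[3] 33 -> 42
Changed element WAS the max -> may need rescan.
  Max of remaining elements: 7
  New max = max(42, 7) = 42

Answer: 42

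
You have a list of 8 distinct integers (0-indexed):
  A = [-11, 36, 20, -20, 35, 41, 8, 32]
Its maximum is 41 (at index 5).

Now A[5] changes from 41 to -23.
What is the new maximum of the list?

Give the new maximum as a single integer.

Answer: 36

Derivation:
Old max = 41 (at index 5)
Change: A[5] 41 -> -23
Changed element WAS the max -> may need rescan.
  Max of remaining elements: 36
  New max = max(-23, 36) = 36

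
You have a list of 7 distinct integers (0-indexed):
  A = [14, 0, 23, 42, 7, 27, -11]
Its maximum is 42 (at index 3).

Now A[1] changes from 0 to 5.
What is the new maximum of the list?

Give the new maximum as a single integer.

Answer: 42

Derivation:
Old max = 42 (at index 3)
Change: A[1] 0 -> 5
Changed element was NOT the old max.
  New max = max(old_max, new_val) = max(42, 5) = 42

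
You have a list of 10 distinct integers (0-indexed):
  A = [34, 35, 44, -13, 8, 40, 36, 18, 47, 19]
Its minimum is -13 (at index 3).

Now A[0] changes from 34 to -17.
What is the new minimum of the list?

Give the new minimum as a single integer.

Old min = -13 (at index 3)
Change: A[0] 34 -> -17
Changed element was NOT the old min.
  New min = min(old_min, new_val) = min(-13, -17) = -17

Answer: -17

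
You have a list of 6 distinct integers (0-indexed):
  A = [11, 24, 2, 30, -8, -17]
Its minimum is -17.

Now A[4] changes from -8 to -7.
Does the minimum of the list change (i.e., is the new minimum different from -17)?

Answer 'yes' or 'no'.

Old min = -17
Change: A[4] -8 -> -7
Changed element was NOT the min; min changes only if -7 < -17.
New min = -17; changed? no

Answer: no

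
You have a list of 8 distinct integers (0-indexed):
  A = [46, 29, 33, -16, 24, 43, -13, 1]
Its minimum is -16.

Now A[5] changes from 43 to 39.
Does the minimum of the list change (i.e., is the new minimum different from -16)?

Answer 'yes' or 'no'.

Answer: no

Derivation:
Old min = -16
Change: A[5] 43 -> 39
Changed element was NOT the min; min changes only if 39 < -16.
New min = -16; changed? no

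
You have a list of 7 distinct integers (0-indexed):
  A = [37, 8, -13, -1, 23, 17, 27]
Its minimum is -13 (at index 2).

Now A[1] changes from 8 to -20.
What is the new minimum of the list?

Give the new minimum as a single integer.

Answer: -20

Derivation:
Old min = -13 (at index 2)
Change: A[1] 8 -> -20
Changed element was NOT the old min.
  New min = min(old_min, new_val) = min(-13, -20) = -20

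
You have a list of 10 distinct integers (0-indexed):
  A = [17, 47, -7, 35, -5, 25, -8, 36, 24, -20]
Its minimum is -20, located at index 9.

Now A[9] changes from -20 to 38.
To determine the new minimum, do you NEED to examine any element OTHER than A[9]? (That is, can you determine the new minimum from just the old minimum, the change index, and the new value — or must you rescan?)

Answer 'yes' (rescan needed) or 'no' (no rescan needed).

Old min = -20 at index 9
Change at index 9: -20 -> 38
Index 9 WAS the min and new value 38 > old min -20. Must rescan other elements to find the new min.
Needs rescan: yes

Answer: yes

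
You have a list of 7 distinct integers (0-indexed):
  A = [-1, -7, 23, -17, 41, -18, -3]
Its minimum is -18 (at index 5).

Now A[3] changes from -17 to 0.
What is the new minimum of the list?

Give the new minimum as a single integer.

Answer: -18

Derivation:
Old min = -18 (at index 5)
Change: A[3] -17 -> 0
Changed element was NOT the old min.
  New min = min(old_min, new_val) = min(-18, 0) = -18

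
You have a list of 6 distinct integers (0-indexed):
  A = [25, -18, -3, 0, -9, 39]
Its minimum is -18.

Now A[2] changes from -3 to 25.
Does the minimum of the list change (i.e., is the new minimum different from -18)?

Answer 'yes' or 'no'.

Old min = -18
Change: A[2] -3 -> 25
Changed element was NOT the min; min changes only if 25 < -18.
New min = -18; changed? no

Answer: no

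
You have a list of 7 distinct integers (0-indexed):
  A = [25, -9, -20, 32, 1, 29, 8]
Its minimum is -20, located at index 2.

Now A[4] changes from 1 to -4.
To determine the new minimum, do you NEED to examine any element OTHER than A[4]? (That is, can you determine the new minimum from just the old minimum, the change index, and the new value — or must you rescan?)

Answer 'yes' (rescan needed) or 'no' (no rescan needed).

Answer: no

Derivation:
Old min = -20 at index 2
Change at index 4: 1 -> -4
Index 4 was NOT the min. New min = min(-20, -4). No rescan of other elements needed.
Needs rescan: no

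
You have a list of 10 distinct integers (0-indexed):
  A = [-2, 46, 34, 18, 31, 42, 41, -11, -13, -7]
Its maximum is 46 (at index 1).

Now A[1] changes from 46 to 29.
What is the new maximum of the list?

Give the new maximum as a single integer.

Answer: 42

Derivation:
Old max = 46 (at index 1)
Change: A[1] 46 -> 29
Changed element WAS the max -> may need rescan.
  Max of remaining elements: 42
  New max = max(29, 42) = 42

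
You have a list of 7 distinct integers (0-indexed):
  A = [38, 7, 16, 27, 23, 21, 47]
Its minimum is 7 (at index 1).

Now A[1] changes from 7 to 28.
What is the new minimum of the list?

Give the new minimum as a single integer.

Old min = 7 (at index 1)
Change: A[1] 7 -> 28
Changed element WAS the min. Need to check: is 28 still <= all others?
  Min of remaining elements: 16
  New min = min(28, 16) = 16

Answer: 16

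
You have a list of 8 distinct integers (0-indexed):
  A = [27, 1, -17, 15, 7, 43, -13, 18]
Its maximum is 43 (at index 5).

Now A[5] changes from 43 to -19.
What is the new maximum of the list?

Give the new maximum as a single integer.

Answer: 27

Derivation:
Old max = 43 (at index 5)
Change: A[5] 43 -> -19
Changed element WAS the max -> may need rescan.
  Max of remaining elements: 27
  New max = max(-19, 27) = 27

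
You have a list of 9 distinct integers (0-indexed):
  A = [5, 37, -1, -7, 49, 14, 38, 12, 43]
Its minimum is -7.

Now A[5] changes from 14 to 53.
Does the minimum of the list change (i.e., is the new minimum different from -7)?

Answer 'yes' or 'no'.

Old min = -7
Change: A[5] 14 -> 53
Changed element was NOT the min; min changes only if 53 < -7.
New min = -7; changed? no

Answer: no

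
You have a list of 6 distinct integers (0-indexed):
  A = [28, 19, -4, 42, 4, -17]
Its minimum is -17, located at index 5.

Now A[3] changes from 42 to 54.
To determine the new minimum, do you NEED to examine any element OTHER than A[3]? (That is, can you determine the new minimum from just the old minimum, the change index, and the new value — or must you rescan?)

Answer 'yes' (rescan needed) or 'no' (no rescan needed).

Old min = -17 at index 5
Change at index 3: 42 -> 54
Index 3 was NOT the min. New min = min(-17, 54). No rescan of other elements needed.
Needs rescan: no

Answer: no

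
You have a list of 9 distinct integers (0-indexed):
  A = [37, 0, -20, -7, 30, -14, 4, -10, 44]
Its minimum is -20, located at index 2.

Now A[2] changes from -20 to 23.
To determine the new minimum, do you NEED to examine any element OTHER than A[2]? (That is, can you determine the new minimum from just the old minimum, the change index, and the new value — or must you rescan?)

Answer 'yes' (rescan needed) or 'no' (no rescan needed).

Old min = -20 at index 2
Change at index 2: -20 -> 23
Index 2 WAS the min and new value 23 > old min -20. Must rescan other elements to find the new min.
Needs rescan: yes

Answer: yes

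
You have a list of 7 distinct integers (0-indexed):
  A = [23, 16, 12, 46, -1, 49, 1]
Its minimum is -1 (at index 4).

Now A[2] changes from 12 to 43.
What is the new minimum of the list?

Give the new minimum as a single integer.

Answer: -1

Derivation:
Old min = -1 (at index 4)
Change: A[2] 12 -> 43
Changed element was NOT the old min.
  New min = min(old_min, new_val) = min(-1, 43) = -1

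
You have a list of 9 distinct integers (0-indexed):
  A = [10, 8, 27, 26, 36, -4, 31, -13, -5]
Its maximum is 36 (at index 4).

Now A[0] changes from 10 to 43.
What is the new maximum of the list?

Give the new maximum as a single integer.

Old max = 36 (at index 4)
Change: A[0] 10 -> 43
Changed element was NOT the old max.
  New max = max(old_max, new_val) = max(36, 43) = 43

Answer: 43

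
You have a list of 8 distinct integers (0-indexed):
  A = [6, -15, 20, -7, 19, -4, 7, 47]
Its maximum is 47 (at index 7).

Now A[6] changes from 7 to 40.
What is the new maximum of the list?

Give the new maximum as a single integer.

Old max = 47 (at index 7)
Change: A[6] 7 -> 40
Changed element was NOT the old max.
  New max = max(old_max, new_val) = max(47, 40) = 47

Answer: 47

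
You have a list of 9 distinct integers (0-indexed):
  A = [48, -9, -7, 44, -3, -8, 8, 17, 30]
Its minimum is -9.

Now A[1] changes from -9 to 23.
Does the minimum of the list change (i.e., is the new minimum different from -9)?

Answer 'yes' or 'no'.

Answer: yes

Derivation:
Old min = -9
Change: A[1] -9 -> 23
Changed element was the min; new min must be rechecked.
New min = -8; changed? yes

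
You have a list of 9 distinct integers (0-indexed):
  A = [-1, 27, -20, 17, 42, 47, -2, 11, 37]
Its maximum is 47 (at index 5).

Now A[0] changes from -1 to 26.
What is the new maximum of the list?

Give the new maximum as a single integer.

Answer: 47

Derivation:
Old max = 47 (at index 5)
Change: A[0] -1 -> 26
Changed element was NOT the old max.
  New max = max(old_max, new_val) = max(47, 26) = 47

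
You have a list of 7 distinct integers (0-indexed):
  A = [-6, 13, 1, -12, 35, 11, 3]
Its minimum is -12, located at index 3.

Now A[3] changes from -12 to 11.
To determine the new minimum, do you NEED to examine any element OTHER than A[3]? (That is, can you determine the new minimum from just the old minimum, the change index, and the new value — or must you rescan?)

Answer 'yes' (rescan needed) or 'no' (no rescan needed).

Old min = -12 at index 3
Change at index 3: -12 -> 11
Index 3 WAS the min and new value 11 > old min -12. Must rescan other elements to find the new min.
Needs rescan: yes

Answer: yes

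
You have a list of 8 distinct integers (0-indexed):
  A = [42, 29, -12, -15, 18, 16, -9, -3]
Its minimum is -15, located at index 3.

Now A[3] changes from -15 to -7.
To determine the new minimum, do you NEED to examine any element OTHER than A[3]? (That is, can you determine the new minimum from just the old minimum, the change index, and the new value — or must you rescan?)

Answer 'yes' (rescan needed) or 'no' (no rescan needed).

Old min = -15 at index 3
Change at index 3: -15 -> -7
Index 3 WAS the min and new value -7 > old min -15. Must rescan other elements to find the new min.
Needs rescan: yes

Answer: yes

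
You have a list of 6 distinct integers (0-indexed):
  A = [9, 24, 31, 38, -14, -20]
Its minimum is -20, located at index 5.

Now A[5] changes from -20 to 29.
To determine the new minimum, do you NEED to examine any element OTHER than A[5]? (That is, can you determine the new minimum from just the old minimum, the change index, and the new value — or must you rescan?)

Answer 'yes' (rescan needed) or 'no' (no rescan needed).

Answer: yes

Derivation:
Old min = -20 at index 5
Change at index 5: -20 -> 29
Index 5 WAS the min and new value 29 > old min -20. Must rescan other elements to find the new min.
Needs rescan: yes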